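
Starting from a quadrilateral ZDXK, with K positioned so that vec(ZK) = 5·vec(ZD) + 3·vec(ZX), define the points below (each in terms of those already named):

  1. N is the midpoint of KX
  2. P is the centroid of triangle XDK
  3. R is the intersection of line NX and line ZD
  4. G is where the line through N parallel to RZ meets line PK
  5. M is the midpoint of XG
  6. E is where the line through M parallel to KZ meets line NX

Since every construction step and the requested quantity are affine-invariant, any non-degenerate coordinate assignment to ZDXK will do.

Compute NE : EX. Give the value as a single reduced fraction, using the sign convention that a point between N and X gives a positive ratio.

NE:EX = 2/23

Assign Z = (0, 0), D = (1, 0), X = (0, 1), K = (5, 3) — the answer is frame-independent, so this choice is without loss of generality.
1. N is the midpoint of KX ⇒ N = (5/2, 2)
2. P is the centroid of triangle XDK ⇒ P = (2, 4/3)
3. R is the intersection of line NX and line ZD ⇒ R = (-5/2, 0)
4. G is where the line through N parallel to RZ meets line PK ⇒ G = (16/5, 2)
5. M is the midpoint of XG ⇒ M = (8/5, 3/2)
6. E is where the line through M parallel to KZ meets line NX ⇒ E = (23/10, 48/25)
E = N + t·(X−N) with t = 2/25, so NE:EX = t:(1−t) = 2/25:23/25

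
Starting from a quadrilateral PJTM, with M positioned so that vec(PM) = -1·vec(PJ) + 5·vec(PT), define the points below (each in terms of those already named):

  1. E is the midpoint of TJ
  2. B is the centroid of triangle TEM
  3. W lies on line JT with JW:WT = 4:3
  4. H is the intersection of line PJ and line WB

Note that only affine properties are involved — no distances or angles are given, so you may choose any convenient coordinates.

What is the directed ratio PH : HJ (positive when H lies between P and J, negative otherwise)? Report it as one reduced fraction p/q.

PH:HJ = 43/24

Set P = (0, 0), J = (1, 0), T = (0, 1), M = (-1, 5); any affine frame gives the same invariant.
1. E is the midpoint of TJ ⇒ E = (1/2, 1/2)
2. B is the centroid of triangle TEM ⇒ B = (-1/6, 13/6)
3. W lies on line JT with JW:WT = 4:3 ⇒ W = (3/7, 4/7)
4. H is the intersection of line PJ and line WB ⇒ H = (43/67, 0)
H = P + t·(J−P) with t = 43/67, so PH:HJ = t:(1−t) = 43/67:24/67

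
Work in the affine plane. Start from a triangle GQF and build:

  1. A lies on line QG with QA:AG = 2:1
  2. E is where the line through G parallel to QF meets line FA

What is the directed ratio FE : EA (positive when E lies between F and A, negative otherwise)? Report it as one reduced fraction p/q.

Choose coordinates G = (0, 0), Q = (1, 0), F = (0, 1).
1. A lies on line QG with QA:AG = 2:1 ⇒ A = (1/3, 0)
2. E is where the line through G parallel to QF meets line FA ⇒ E = (1/2, -1/2)
E = F + t·(A−F) with t = 3/2, so FE:EA = t:(1−t) = 3/2:-1/2

FE:EA = -3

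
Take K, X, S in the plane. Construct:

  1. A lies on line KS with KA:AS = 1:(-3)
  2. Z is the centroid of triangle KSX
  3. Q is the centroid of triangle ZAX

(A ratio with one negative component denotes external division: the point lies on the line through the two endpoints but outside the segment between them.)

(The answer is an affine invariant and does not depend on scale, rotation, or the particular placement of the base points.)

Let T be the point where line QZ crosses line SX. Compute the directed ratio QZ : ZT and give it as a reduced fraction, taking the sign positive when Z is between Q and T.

QZ:ZT = 5/6

Set K = (0, 0), X = (1, 0), S = (0, 1); any affine frame gives the same invariant.
1. A lies on line KS with KA:AS = 1:(-3) ⇒ A = (0, -1/2)
2. Z is the centroid of triangle KSX ⇒ Z = (1/3, 1/3)
3. Q is the centroid of triangle ZAX ⇒ Q = (4/9, -1/18)
line QZ meets SX at T = (1/5, 4/5)
Z = Q + t·(T−Q) with t = 5/11, so QZ:ZT = 5/11:6/11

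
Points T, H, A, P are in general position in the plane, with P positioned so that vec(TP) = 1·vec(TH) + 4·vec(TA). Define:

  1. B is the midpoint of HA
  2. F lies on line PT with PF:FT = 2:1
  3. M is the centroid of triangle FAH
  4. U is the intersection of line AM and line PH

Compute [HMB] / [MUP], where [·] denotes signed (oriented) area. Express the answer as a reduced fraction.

[HMB]:[MUP] = 2/35

Choose coordinates T = (0, 0), H = (1, 0), A = (0, 1), P = (1, 4).
1. B is the midpoint of HA ⇒ B = (1/2, 1/2)
2. F lies on line PT with PF:FT = 2:1 ⇒ F = (1/3, 4/3)
3. M is the centroid of triangle FAH ⇒ M = (4/9, 7/9)
4. U is the intersection of line AM and line PH ⇒ U = (1, 1/2)
2·[HMB] = 1/9, 2·[MUP] = 35/18
[HMB]:[MUP] = 1/9:35/18 = 2/35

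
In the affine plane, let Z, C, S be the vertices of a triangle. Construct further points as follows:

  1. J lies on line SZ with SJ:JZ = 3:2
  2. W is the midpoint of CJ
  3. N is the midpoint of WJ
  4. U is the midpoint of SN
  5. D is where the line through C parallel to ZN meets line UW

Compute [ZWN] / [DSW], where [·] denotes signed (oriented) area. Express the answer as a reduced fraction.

Choose coordinates Z = (0, 0), C = (1, 0), S = (0, 1).
1. J lies on line SZ with SJ:JZ = 3:2 ⇒ J = (0, 2/5)
2. W is the midpoint of CJ ⇒ W = (1/2, 1/5)
3. N is the midpoint of WJ ⇒ N = (1/4, 3/10)
4. U is the midpoint of SN ⇒ U = (1/8, 13/20)
5. D is where the line through C parallel to ZN meets line UW ⇒ D = (5/6, -1/5)
2·[ZWN] = 1/10, 2·[DSW] = 1/15
[ZWN]:[DSW] = 1/10:1/15 = 3/2

[ZWN]:[DSW] = 3/2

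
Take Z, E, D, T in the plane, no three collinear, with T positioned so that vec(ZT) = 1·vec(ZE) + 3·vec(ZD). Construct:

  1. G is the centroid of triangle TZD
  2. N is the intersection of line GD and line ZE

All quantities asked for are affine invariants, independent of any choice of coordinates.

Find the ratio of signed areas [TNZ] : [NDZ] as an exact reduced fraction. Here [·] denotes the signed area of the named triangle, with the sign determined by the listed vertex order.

[TNZ]:[NDZ] = -3

Choose coordinates Z = (0, 0), E = (1, 0), D = (0, 1), T = (1, 3).
1. G is the centroid of triangle TZD ⇒ G = (1/3, 4/3)
2. N is the intersection of line GD and line ZE ⇒ N = (-1, 0)
2·[TNZ] = 3, 2·[NDZ] = -1
[TNZ]:[NDZ] = 3:-1 = -3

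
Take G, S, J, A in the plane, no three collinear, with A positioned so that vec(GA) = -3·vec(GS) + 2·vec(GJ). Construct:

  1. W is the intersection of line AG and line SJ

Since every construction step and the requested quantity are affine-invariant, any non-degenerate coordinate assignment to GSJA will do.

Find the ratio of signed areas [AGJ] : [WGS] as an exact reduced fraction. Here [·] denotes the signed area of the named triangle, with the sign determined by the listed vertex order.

[AGJ]:[WGS] = -3/2

Assign G = (0, 0), S = (1, 0), J = (0, 1), A = (-3, 2) — the answer is frame-independent, so this choice is without loss of generality.
1. W is the intersection of line AG and line SJ ⇒ W = (3, -2)
2·[AGJ] = 3, 2·[WGS] = -2
[AGJ]:[WGS] = 3:-2 = -3/2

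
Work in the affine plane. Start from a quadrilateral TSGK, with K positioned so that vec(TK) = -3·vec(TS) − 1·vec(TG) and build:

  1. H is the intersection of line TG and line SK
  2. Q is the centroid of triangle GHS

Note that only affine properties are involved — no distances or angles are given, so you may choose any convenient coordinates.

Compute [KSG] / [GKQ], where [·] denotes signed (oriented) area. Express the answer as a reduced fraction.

[KSG]:[GKQ] = 12/7

Assign T = (0, 0), S = (1, 0), G = (0, 1), K = (-3, -1) — the answer is frame-independent, so this choice is without loss of generality.
1. H is the intersection of line TG and line SK ⇒ H = (0, -1/4)
2. Q is the centroid of triangle GHS ⇒ Q = (1/3, 1/4)
2·[KSG] = 5, 2·[GKQ] = 35/12
[KSG]:[GKQ] = 5:35/12 = 12/7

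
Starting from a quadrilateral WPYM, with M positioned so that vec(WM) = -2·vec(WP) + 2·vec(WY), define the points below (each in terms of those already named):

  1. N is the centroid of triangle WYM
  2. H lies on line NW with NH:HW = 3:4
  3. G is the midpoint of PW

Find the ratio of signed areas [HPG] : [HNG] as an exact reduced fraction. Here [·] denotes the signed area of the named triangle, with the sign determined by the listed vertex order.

Choose coordinates W = (0, 0), P = (1, 0), Y = (0, 1), M = (-2, 2).
1. N is the centroid of triangle WYM ⇒ N = (-2/3, 1)
2. H lies on line NW with NH:HW = 3:4 ⇒ H = (-8/21, 4/7)
3. G is the midpoint of PW ⇒ G = (1/2, 0)
2·[HPG] = -2/7, 2·[HNG] = -3/14
[HPG]:[HNG] = -2/7:-3/14 = 4/3

[HPG]:[HNG] = 4/3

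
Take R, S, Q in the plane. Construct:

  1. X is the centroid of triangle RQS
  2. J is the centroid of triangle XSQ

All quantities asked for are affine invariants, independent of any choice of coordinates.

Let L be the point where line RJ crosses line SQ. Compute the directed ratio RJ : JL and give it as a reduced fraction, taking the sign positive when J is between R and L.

Work in coordinates with R = (0, 0), S = (1, 0), Q = (0, 1).
1. X is the centroid of triangle RQS ⇒ X = (1/3, 1/3)
2. J is the centroid of triangle XSQ ⇒ J = (4/9, 4/9)
line RJ meets SQ at L = (1/2, 1/2)
J = R + t·(L−R) with t = 8/9, so RJ:JL = 8/9:1/9

RJ:JL = 8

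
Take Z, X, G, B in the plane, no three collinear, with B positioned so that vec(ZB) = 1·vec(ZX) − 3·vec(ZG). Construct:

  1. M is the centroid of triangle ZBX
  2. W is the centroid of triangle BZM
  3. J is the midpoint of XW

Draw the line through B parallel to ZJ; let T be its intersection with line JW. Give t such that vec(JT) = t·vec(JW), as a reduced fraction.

t = 5/2

Choose coordinates Z = (0, 0), X = (1, 0), G = (0, 1), B = (1, -3).
1. M is the centroid of triangle ZBX ⇒ M = (2/3, -1)
2. W is the centroid of triangle BZM ⇒ W = (5/9, -4/3)
3. J is the midpoint of XW ⇒ J = (7/9, -2/3)
through B parallel to ZJ: direction (7/9, -2/3); meets JW at T = (2/9, -7/3)
T = J + t·(W−J) with t = 5/2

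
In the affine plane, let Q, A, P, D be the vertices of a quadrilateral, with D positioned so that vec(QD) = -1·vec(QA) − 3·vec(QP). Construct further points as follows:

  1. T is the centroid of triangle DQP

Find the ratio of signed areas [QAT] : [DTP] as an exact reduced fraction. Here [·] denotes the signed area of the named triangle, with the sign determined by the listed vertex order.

Assign Q = (0, 0), A = (1, 0), P = (0, 1), D = (-1, -3) — the answer is frame-independent, so this choice is without loss of generality.
1. T is the centroid of triangle DQP ⇒ T = (-1/3, -2/3)
2·[QAT] = -2/3, 2·[DTP] = 1/3
[QAT]:[DTP] = -2/3:1/3 = -2

[QAT]:[DTP] = -2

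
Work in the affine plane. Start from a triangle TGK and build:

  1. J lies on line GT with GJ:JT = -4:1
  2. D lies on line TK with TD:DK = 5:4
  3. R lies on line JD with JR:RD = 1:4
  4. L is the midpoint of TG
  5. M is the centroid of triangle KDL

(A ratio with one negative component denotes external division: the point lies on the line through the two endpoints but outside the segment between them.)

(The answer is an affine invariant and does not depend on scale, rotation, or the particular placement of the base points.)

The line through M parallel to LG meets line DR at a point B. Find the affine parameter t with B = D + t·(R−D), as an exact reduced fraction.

Work in coordinates with T = (0, 0), G = (1, 0), K = (0, 1).
1. J lies on line GT with GJ:JT = -4:1 ⇒ J = (-1/3, 0)
2. D lies on line TK with TD:DK = 5:4 ⇒ D = (0, 5/9)
3. R lies on line JD with JR:RD = 1:4 ⇒ R = (-4/15, 1/9)
4. L is the midpoint of TG ⇒ L = (1/2, 0)
5. M is the centroid of triangle KDL ⇒ M = (1/6, 14/27)
through M parallel to LG: direction (1/2, 0); meets DR at B = (-1/45, 14/27)
B = D + t·(R−D) with t = 1/12

t = 1/12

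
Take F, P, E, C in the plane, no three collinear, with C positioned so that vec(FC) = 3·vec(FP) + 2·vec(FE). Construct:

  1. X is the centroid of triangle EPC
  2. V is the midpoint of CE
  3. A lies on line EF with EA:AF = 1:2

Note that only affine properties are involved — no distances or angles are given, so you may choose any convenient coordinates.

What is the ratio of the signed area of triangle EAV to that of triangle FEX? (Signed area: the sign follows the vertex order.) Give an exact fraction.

[EAV]:[FEX] = -3/8

Assign F = (0, 0), P = (1, 0), E = (0, 1), C = (3, 2) — the answer is frame-independent, so this choice is without loss of generality.
1. X is the centroid of triangle EPC ⇒ X = (4/3, 1)
2. V is the midpoint of CE ⇒ V = (3/2, 3/2)
3. A lies on line EF with EA:AF = 1:2 ⇒ A = (0, 2/3)
2·[EAV] = 1/2, 2·[FEX] = -4/3
[EAV]:[FEX] = 1/2:-4/3 = -3/8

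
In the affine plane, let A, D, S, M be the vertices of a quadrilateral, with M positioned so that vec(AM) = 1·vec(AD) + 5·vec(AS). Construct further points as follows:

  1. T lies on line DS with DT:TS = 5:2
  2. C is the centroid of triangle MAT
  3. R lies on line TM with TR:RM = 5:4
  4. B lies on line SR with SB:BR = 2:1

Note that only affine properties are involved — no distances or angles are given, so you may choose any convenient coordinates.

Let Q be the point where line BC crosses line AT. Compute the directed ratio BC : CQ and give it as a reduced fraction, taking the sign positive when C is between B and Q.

BC:CQ = 23/45

Work in coordinates with A = (0, 0), D = (1, 0), S = (0, 1), M = (1, 5).
1. T lies on line DS with DT:TS = 5:2 ⇒ T = (2/7, 5/7)
2. C is the centroid of triangle MAT ⇒ C = (3/7, 40/21)
3. R lies on line TM with TR:RM = 5:4 ⇒ R = (43/63, 65/21)
4. B lies on line SR with SB:BR = 2:1 ⇒ B = (86/189, 151/63)
line BC meets AT at Q = (26/69, 65/69)
C = B + t·(Q−B) with t = 23/68, so BC:CQ = 23/68:45/68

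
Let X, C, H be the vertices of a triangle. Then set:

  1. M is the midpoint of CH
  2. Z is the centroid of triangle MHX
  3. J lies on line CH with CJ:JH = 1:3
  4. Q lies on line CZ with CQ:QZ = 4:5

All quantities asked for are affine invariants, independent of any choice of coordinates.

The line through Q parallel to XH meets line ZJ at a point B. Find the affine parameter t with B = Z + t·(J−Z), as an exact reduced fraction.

Assign X = (0, 0), C = (1, 0), H = (0, 1) — the answer is frame-independent, so this choice is without loss of generality.
1. M is the midpoint of CH ⇒ M = (1/2, 1/2)
2. Z is the centroid of triangle MHX ⇒ Z = (1/6, 1/2)
3. J lies on line CH with CJ:JH = 1:3 ⇒ J = (3/4, 1/4)
4. Q lies on line CZ with CQ:QZ = 4:5 ⇒ Q = (17/27, 2/9)
through Q parallel to XH: direction (0, 1); meets ZJ at B = (17/27, 19/63)
B = Z + t·(J−Z) with t = 50/63

t = 50/63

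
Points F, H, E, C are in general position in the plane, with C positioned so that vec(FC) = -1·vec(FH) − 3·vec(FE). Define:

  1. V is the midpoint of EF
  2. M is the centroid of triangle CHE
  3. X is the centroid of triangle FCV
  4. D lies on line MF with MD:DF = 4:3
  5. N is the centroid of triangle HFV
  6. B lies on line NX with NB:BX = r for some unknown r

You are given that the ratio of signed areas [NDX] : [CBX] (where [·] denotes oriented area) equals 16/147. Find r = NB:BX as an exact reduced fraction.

Work in coordinates with F = (0, 0), H = (1, 0), E = (0, 1), C = (-1, -3).
1. V is the midpoint of EF ⇒ V = (0, 1/2)
2. M is the centroid of triangle CHE ⇒ M = (0, -2/3)
3. X is the centroid of triangle FCV ⇒ X = (-1/3, -5/6)
4. D lies on line MF with MD:DF = 4:3 ⇒ D = (0, -2/7)
5. N is the centroid of triangle HFV ⇒ N = (1/3, 1/6)
6. With NB:BX = r, write λ = r/(r+1) so B = N + λ·(X−N); B is affine-linear in λ
Every point depending on B is an affine combination of B and λ-independent points, so each such coordinate is linear in λ; the λ² term in each signed area is a multiple of (X−N)×(X−N) = 0, so 2·[NDX] and 2·[CBX] are each linear in λ. Evaluating at λ=0 and λ=1:
  2·[NDX] = 2/63,   2·[CBX] = -7/9·λ + 7/9
So [NDX]:[CBX] = (2/63) / (-7/9·λ + 7/9). Setting this equal to 16/147:
  2/63 = 16/147·(-7/9·λ + 7/9)  ⇒  λ = 5/8
Then r = λ/(1−λ) = (5/8)/(3/8) = 5/3. Check: with r = 5/3, B = (-1/12, -11/24) and [NDX]:[CBX] = 16/147 as required.

r = 5/3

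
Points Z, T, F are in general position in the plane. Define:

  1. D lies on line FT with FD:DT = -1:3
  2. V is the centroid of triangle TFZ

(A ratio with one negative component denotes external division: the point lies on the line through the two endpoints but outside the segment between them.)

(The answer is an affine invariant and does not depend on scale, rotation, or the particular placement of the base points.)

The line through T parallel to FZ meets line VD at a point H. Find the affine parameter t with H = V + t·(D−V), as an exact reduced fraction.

t = -4/5

Work in coordinates with Z = (0, 0), T = (1, 0), F = (0, 1).
1. D lies on line FT with FD:DT = -1:3 ⇒ D = (-1/2, 3/2)
2. V is the centroid of triangle TFZ ⇒ V = (1/3, 1/3)
through T parallel to FZ: direction (0, -1); meets VD at H = (1, -3/5)
H = V + t·(D−V) with t = -4/5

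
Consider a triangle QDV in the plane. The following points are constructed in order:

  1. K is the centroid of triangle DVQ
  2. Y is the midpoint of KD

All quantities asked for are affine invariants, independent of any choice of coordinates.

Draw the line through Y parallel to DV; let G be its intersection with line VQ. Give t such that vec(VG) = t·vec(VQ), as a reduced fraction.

t = 1/6

Work in coordinates with Q = (0, 0), D = (1, 0), V = (0, 1).
1. K is the centroid of triangle DVQ ⇒ K = (1/3, 1/3)
2. Y is the midpoint of KD ⇒ Y = (2/3, 1/6)
through Y parallel to DV: direction (-1, 1); meets VQ at G = (0, 5/6)
G = V + t·(Q−V) with t = 1/6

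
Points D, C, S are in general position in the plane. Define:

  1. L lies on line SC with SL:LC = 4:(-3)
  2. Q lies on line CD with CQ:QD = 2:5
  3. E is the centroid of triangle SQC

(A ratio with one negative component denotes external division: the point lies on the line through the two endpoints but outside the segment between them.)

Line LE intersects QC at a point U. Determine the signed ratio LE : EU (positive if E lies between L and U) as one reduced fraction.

Work in coordinates with D = (0, 0), C = (1, 0), S = (0, 1).
1. L lies on line SC with SL:LC = 4:(-3) ⇒ L = (4, -3)
2. Q lies on line CD with CQ:QD = 2:5 ⇒ Q = (5/7, 0)
3. E is the centroid of triangle SQC ⇒ E = (4/7, 1/3)
line LE meets QC at U = (32/35, 0)
E = L + t·(U−L) with t = 10/9, so LE:EU = 10/9:-1/9

LE:EU = -10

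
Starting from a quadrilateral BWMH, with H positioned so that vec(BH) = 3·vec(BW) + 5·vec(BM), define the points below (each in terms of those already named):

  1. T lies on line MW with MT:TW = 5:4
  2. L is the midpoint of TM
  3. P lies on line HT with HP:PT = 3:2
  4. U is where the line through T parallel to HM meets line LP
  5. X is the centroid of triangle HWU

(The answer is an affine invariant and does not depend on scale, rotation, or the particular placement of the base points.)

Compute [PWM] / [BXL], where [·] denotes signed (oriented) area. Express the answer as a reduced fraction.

[PWM]:[BXL] = -54/25

Work in coordinates with B = (0, 0), W = (1, 0), M = (0, 1), H = (3, 5).
1. T lies on line MW with MT:TW = 5:4 ⇒ T = (5/9, 4/9)
2. L is the midpoint of TM ⇒ L = (5/18, 13/18)
3. P lies on line HT with HP:PT = 3:2 ⇒ P = (23/15, 34/15)
4. U is where the line through T parallel to HM meets line LP ⇒ U = (59/9, 76/9)
5. X is the centroid of triangle HWU ⇒ X = (95/27, 121/27)
2·[PWM] = -14/5, 2·[BXL] = 35/27
[PWM]:[BXL] = -14/5:35/27 = -54/25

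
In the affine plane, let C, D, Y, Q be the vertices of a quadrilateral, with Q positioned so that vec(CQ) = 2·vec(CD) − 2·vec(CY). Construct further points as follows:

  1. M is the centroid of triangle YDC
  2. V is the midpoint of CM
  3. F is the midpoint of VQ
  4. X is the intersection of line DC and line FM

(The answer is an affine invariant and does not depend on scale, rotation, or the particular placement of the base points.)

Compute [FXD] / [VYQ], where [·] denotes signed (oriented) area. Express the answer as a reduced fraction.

[FXD]:[VYQ] = 11/30

Choose coordinates C = (0, 0), D = (1, 0), Y = (0, 1), Q = (2, -2).
1. M is the centroid of triangle YDC ⇒ M = (1/3, 1/3)
2. V is the midpoint of CM ⇒ V = (1/6, 1/6)
3. F is the midpoint of VQ ⇒ F = (13/12, -11/12)
4. X is the intersection of line DC and line FM ⇒ X = (8/15, 0)
2·[FXD] = -77/180, 2·[VYQ] = -7/6
[FXD]:[VYQ] = -77/180:-7/6 = 11/30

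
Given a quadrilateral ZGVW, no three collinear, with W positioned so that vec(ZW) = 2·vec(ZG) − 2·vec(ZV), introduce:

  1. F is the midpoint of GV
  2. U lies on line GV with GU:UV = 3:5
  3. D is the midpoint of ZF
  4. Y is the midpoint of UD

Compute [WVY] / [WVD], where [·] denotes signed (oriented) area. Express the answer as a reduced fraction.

Work in coordinates with Z = (0, 0), G = (1, 0), V = (0, 1), W = (2, -2).
1. F is the midpoint of GV ⇒ F = (1/2, 1/2)
2. U lies on line GV with GU:UV = 3:5 ⇒ U = (5/8, 3/8)
3. D is the midpoint of ZF ⇒ D = (1/4, 1/4)
4. Y is the midpoint of UD ⇒ Y = (7/16, 5/16)
2·[WVY] = 1/16, 2·[WVD] = 3/4
[WVY]:[WVD] = 1/16:3/4 = 1/12

[WVY]:[WVD] = 1/12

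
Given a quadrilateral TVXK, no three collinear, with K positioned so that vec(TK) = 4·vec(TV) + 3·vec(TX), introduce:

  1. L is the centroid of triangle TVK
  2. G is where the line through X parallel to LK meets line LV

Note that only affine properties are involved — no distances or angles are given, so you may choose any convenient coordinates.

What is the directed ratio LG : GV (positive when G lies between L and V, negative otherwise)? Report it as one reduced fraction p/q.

LG:GV = -10/13

Choose coordinates T = (0, 0), V = (1, 0), X = (0, 1), K = (4, 3).
1. L is the centroid of triangle TVK ⇒ L = (5/3, 1)
2. G is where the line through X parallel to LK meets line LV ⇒ G = (35/9, 13/3)
G = L + t·(V−L) with t = -10/3, so LG:GV = t:(1−t) = -10/3:13/3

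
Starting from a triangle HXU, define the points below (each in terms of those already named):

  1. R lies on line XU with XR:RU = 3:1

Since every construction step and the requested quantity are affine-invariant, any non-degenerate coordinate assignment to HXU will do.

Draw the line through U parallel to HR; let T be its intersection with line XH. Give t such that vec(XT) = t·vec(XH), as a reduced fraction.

Set H = (0, 0), X = (1, 0), U = (0, 1); any affine frame gives the same invariant.
1. R lies on line XU with XR:RU = 3:1 ⇒ R = (1/4, 3/4)
through U parallel to HR: direction (1/4, 3/4); meets XH at T = (-1/3, 0)
T = X + t·(H−X) with t = 4/3

t = 4/3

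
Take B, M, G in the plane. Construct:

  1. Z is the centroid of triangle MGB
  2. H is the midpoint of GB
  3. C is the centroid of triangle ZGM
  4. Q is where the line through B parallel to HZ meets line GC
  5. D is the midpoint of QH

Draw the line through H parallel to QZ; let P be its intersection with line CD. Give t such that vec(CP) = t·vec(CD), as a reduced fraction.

Choose coordinates B = (0, 0), M = (1, 0), G = (0, 1).
1. Z is the centroid of triangle MGB ⇒ Z = (1/3, 1/3)
2. H is the midpoint of GB ⇒ H = (0, 1/2)
3. C is the centroid of triangle ZGM ⇒ C = (4/9, 4/9)
4. Q is where the line through B parallel to HZ meets line GC ⇒ Q = (4/3, -2/3)
5. D is the midpoint of QH ⇒ D = (2/3, -1/12)
through H parallel to QZ: direction (-1, 1); meets CD at P = (8/11, -5/22)
P = C + t·(D−C) with t = 14/11

t = 14/11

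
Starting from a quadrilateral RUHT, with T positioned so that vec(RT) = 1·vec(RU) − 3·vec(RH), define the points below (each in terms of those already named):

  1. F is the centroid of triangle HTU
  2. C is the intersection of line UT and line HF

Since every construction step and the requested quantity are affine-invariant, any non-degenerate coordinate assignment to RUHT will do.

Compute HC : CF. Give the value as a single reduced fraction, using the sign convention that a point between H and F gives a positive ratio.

Choose coordinates R = (0, 0), U = (1, 0), H = (0, 1), T = (1, -3).
1. F is the centroid of triangle HTU ⇒ F = (2/3, -2/3)
2. C is the intersection of line UT and line HF ⇒ C = (1, -3/2)
C = H + t·(F−H) with t = 3/2, so HC:CF = t:(1−t) = 3/2:-1/2

HC:CF = -3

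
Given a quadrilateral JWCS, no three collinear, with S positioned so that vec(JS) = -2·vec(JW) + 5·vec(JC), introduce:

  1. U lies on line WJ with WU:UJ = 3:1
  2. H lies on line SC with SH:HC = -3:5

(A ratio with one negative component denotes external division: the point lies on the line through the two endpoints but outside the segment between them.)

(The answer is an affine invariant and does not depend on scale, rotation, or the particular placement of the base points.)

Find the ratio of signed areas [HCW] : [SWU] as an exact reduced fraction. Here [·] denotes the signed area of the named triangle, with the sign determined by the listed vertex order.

Choose coordinates J = (0, 0), W = (1, 0), C = (0, 1), S = (-2, 5).
1. U lies on line WJ with WU:UJ = 3:1 ⇒ U = (1/4, 0)
2. H lies on line SC with SH:HC = -3:5 ⇒ H = (-5, 11)
2·[HCW] = 5, 2·[SWU] = -15/4
[HCW]:[SWU] = 5:-15/4 = -4/3

[HCW]:[SWU] = -4/3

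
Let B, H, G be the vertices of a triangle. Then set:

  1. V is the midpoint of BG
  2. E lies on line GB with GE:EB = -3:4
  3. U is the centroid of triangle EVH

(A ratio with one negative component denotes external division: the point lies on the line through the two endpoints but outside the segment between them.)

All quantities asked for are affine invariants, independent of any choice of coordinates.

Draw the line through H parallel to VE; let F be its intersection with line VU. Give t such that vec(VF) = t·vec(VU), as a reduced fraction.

Assign B = (0, 0), H = (1, 0), G = (0, 1) — the answer is frame-independent, so this choice is without loss of generality.
1. V is the midpoint of BG ⇒ V = (0, 1/2)
2. E lies on line GB with GE:EB = -3:4 ⇒ E = (0, 4)
3. U is the centroid of triangle EVH ⇒ U = (1/3, 3/2)
through H parallel to VE: direction (0, 7/2); meets VU at F = (1, 7/2)
F = V + t·(U−V) with t = 3

t = 3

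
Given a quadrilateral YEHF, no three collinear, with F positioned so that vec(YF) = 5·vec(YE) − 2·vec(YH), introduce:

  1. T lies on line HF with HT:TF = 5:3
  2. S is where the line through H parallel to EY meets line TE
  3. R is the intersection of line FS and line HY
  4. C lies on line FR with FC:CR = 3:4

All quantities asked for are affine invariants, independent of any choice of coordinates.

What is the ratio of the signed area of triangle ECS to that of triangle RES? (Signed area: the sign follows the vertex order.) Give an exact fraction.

[ECS]:[RES] = -3

Set Y = (0, 0), E = (1, 0), H = (0, 1), F = (5, -2); any affine frame gives the same invariant.
1. T lies on line HF with HT:TF = 5:3 ⇒ T = (25/8, -7/8)
2. S is where the line through H parallel to EY meets line TE ⇒ S = (-10/7, 1)
3. R is the intersection of line FS and line HY ⇒ R = (0, 1/3)
4. C lies on line FR with FC:CR = 3:4 ⇒ C = (20/7, -1)
2·[ECS] = -4/7, 2·[RES] = 4/21
[ECS]:[RES] = -4/7:4/21 = -3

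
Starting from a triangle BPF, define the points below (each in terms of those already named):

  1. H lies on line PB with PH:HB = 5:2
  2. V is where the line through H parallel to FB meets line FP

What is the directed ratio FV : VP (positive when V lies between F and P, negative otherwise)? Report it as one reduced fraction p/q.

FV:VP = 2/5

Work in coordinates with B = (0, 0), P = (1, 0), F = (0, 1).
1. H lies on line PB with PH:HB = 5:2 ⇒ H = (2/7, 0)
2. V is where the line through H parallel to FB meets line FP ⇒ V = (2/7, 5/7)
V = F + t·(P−F) with t = 2/7, so FV:VP = t:(1−t) = 2/7:5/7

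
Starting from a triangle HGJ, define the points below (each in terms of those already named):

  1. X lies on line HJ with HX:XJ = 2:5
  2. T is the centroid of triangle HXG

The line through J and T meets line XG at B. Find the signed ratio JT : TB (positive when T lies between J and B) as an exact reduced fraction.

Choose coordinates H = (0, 0), G = (1, 0), J = (0, 1).
1. X lies on line HJ with HX:XJ = 2:5 ⇒ X = (0, 2/7)
2. T is the centroid of triangle HXG ⇒ T = (1/3, 2/21)
line JT meets XG at B = (5/17, 24/119)
T = J + t·(B−J) with t = 17/15, so JT:TB = 17/15:-2/15

JT:TB = -17/2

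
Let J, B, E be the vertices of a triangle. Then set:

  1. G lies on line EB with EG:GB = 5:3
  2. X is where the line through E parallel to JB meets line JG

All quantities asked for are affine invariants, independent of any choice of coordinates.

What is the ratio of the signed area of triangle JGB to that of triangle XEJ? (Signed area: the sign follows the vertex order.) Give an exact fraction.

[JGB]:[XEJ] = -9/40

Choose coordinates J = (0, 0), B = (1, 0), E = (0, 1).
1. G lies on line EB with EG:GB = 5:3 ⇒ G = (5/8, 3/8)
2. X is where the line through E parallel to JB meets line JG ⇒ X = (5/3, 1)
2·[JGB] = -3/8, 2·[XEJ] = 5/3
[JGB]:[XEJ] = -3/8:5/3 = -9/40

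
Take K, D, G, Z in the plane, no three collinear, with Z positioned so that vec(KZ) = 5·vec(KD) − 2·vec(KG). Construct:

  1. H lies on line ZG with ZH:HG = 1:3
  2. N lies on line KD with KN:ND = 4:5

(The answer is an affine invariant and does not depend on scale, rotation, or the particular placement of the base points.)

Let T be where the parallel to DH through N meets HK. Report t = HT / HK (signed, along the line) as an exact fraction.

Work in coordinates with K = (0, 0), D = (1, 0), G = (0, 1), Z = (5, -2).
1. H lies on line ZG with ZH:HG = 1:3 ⇒ H = (15/4, -5/4)
2. N lies on line KD with KN:ND = 4:5 ⇒ N = (4/9, 0)
through N parallel to DH: direction (11/4, -5/4); meets HK at T = (5/3, -5/9)
T = H + t·(K−H) with t = 5/9

t = 5/9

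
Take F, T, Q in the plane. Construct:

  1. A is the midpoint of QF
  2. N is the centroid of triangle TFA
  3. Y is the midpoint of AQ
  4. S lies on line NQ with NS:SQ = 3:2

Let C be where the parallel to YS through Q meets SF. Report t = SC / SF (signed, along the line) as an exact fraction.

t = -1/3

Choose coordinates F = (0, 0), T = (1, 0), Q = (0, 1).
1. A is the midpoint of QF ⇒ A = (0, 1/2)
2. N is the centroid of triangle TFA ⇒ N = (1/3, 1/6)
3. Y is the midpoint of AQ ⇒ Y = (0, 3/4)
4. S lies on line NQ with NS:SQ = 3:2 ⇒ S = (2/15, 2/3)
through Q parallel to YS: direction (2/15, -1/12); meets SF at C = (8/45, 8/9)
C = S + t·(F−S) with t = -1/3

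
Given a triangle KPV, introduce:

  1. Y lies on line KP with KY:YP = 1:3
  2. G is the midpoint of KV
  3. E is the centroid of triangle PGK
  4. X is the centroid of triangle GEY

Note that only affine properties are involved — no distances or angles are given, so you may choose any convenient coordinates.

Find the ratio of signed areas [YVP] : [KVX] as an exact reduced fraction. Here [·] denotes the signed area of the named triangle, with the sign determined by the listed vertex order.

[YVP]:[KVX] = 27/7

Assign K = (0, 0), P = (1, 0), V = (0, 1) — the answer is frame-independent, so this choice is without loss of generality.
1. Y lies on line KP with KY:YP = 1:3 ⇒ Y = (1/4, 0)
2. G is the midpoint of KV ⇒ G = (0, 1/2)
3. E is the centroid of triangle PGK ⇒ E = (1/3, 1/6)
4. X is the centroid of triangle GEY ⇒ X = (7/36, 2/9)
2·[YVP] = -3/4, 2·[KVX] = -7/36
[YVP]:[KVX] = -3/4:-7/36 = 27/7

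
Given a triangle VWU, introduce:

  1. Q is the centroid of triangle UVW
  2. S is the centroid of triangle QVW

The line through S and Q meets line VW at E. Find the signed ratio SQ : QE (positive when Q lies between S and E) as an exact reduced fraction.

Set V = (0, 0), W = (1, 0), U = (0, 1); any affine frame gives the same invariant.
1. Q is the centroid of triangle UVW ⇒ Q = (1/3, 1/3)
2. S is the centroid of triangle QVW ⇒ S = (4/9, 1/9)
line SQ meets VW at E = (1/2, 0)
Q = S + t·(E−S) with t = -2, so SQ:QE = -2:3

SQ:QE = -2/3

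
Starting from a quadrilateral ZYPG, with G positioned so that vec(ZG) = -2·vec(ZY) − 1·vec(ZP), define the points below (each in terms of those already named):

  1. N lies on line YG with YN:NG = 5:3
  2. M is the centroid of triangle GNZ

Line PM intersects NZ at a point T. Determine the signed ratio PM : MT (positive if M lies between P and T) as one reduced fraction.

PM:MT = 6

Work in coordinates with Z = (0, 0), Y = (1, 0), P = (0, 1), G = (-2, -1).
1. N lies on line YG with YN:NG = 5:3 ⇒ N = (-7/8, -5/8)
2. M is the centroid of triangle GNZ ⇒ M = (-23/24, -13/24)
line PM meets NZ at T = (-161/144, -115/144)
M = P + t·(T−P) with t = 6/7, so PM:MT = 6/7:1/7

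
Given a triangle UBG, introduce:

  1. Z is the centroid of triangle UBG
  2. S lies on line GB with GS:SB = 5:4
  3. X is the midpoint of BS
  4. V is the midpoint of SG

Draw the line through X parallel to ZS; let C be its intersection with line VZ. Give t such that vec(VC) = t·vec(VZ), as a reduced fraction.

Assign U = (0, 0), B = (1, 0), G = (0, 1) — the answer is frame-independent, so this choice is without loss of generality.
1. Z is the centroid of triangle UBG ⇒ Z = (1/3, 1/3)
2. S lies on line GB with GS:SB = 5:4 ⇒ S = (5/9, 4/9)
3. X is the midpoint of BS ⇒ X = (7/9, 2/9)
4. V is the midpoint of SG ⇒ V = (5/18, 13/18)
through X parallel to ZS: direction (2/9, 1/9); meets VZ at C = (17/45, 1/45)
C = V + t·(Z−V) with t = 9/5

t = 9/5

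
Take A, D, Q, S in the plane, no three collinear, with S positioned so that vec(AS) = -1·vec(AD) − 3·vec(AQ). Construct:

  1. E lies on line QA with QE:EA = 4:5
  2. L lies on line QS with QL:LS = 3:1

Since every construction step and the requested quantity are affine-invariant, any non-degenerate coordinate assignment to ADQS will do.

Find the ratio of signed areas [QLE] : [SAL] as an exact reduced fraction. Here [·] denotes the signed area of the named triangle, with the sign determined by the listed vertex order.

[QLE]:[SAL] = 4/3

Work in coordinates with A = (0, 0), D = (1, 0), Q = (0, 1), S = (-1, -3).
1. E lies on line QA with QE:EA = 4:5 ⇒ E = (0, 5/9)
2. L lies on line QS with QL:LS = 3:1 ⇒ L = (-3/4, -2)
2·[QLE] = 1/3, 2·[SAL] = 1/4
[QLE]:[SAL] = 1/3:1/4 = 4/3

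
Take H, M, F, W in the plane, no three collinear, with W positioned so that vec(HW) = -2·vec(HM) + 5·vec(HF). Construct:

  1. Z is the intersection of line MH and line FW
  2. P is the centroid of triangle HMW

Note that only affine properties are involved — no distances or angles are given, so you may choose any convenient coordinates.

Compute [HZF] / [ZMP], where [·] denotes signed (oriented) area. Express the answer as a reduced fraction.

[HZF]:[ZMP] = 3/5

Assign H = (0, 0), M = (1, 0), F = (0, 1), W = (-2, 5) — the answer is frame-independent, so this choice is without loss of generality.
1. Z is the intersection of line MH and line FW ⇒ Z = (1/2, 0)
2. P is the centroid of triangle HMW ⇒ P = (-1/3, 5/3)
2·[HZF] = 1/2, 2·[ZMP] = 5/6
[HZF]:[ZMP] = 1/2:5/6 = 3/5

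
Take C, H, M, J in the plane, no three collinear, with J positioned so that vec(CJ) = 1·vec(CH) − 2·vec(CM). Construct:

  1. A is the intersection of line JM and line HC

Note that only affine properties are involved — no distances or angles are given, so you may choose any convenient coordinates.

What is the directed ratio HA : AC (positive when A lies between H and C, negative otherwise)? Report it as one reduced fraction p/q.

HA:AC = 2

Set C = (0, 0), H = (1, 0), M = (0, 1), J = (1, -2); any affine frame gives the same invariant.
1. A is the intersection of line JM and line HC ⇒ A = (1/3, 0)
A = H + t·(C−H) with t = 2/3, so HA:AC = t:(1−t) = 2/3:1/3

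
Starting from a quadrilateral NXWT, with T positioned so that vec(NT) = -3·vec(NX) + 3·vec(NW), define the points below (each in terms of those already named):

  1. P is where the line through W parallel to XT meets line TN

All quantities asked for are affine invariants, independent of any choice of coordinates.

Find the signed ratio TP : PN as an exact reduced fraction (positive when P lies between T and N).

Set N = (0, 0), X = (1, 0), W = (0, 1), T = (-3, 3); any affine frame gives the same invariant.
1. P is where the line through W parallel to XT meets line TN ⇒ P = (-4, 4)
P = T + t·(N−T) with t = -1/3, so TP:PN = t:(1−t) = -1/3:4/3

TP:PN = -1/4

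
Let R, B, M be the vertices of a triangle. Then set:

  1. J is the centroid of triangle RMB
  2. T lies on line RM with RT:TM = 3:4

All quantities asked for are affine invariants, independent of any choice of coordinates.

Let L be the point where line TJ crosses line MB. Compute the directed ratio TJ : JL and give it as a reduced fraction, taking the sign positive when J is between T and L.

Assign R = (0, 0), B = (1, 0), M = (0, 1) — the answer is frame-independent, so this choice is without loss of generality.
1. J is the centroid of triangle RMB ⇒ J = (1/3, 1/3)
2. T lies on line RM with RT:TM = 3:4 ⇒ T = (0, 3/7)
line TJ meets MB at L = (4/5, 1/5)
J = T + t·(L−T) with t = 5/12, so TJ:JL = 5/12:7/12

TJ:JL = 5/7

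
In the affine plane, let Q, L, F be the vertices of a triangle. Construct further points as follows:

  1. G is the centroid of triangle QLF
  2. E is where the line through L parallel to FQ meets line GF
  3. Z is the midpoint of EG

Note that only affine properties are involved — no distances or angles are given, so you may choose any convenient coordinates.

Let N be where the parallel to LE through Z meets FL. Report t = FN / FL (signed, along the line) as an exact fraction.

t = 2/3

Assign Q = (0, 0), L = (1, 0), F = (0, 1) — the answer is frame-independent, so this choice is without loss of generality.
1. G is the centroid of triangle QLF ⇒ G = (1/3, 1/3)
2. E is where the line through L parallel to FQ meets line GF ⇒ E = (1, -1)
3. Z is the midpoint of EG ⇒ Z = (2/3, -1/3)
through Z parallel to LE: direction (0, -1); meets FL at N = (2/3, 1/3)
N = F + t·(L−F) with t = 2/3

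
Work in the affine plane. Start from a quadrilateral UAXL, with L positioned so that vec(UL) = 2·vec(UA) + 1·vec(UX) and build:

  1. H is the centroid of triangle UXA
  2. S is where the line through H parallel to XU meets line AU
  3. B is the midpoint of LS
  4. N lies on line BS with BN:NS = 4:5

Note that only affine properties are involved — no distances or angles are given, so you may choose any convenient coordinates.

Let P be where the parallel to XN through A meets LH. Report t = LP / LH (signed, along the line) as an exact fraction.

Assign U = (0, 0), A = (1, 0), X = (0, 1), L = (2, 1) — the answer is frame-independent, so this choice is without loss of generality.
1. H is the centroid of triangle UXA ⇒ H = (1/3, 1/3)
2. S is where the line through H parallel to XU meets line AU ⇒ S = (1/3, 0)
3. B is the midpoint of LS ⇒ B = (7/6, 1/2)
4. N lies on line BS with BN:NS = 4:5 ⇒ N = (43/54, 5/18)
through A parallel to XN: direction (43/54, -13/18); meets LH at P = (152/281, 117/281)
P = L + t·(H−L) with t = 246/281

t = 246/281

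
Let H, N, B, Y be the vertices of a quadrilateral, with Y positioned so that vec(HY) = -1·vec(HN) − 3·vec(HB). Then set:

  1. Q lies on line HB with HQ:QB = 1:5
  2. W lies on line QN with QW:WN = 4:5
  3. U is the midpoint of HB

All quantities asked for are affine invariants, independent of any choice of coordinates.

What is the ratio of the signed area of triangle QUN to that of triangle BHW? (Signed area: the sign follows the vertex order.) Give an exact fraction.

Assign H = (0, 0), N = (1, 0), B = (0, 1), Y = (-1, -3) — the answer is frame-independent, so this choice is without loss of generality.
1. Q lies on line HB with HQ:QB = 1:5 ⇒ Q = (0, 1/6)
2. W lies on line QN with QW:WN = 4:5 ⇒ W = (4/9, 5/54)
3. U is the midpoint of HB ⇒ U = (0, 1/2)
2·[QUN] = -1/3, 2·[BHW] = 4/9
[QUN]:[BHW] = -1/3:4/9 = -3/4

[QUN]:[BHW] = -3/4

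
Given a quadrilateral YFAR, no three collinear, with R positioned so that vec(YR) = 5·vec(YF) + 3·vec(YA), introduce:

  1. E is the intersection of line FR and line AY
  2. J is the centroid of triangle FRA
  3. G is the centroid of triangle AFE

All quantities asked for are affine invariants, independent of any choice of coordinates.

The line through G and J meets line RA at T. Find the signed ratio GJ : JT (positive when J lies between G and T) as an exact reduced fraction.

Choose coordinates Y = (0, 0), F = (1, 0), A = (0, 1), R = (5, 3).
1. E is the intersection of line FR and line AY ⇒ E = (0, -3/4)
2. J is the centroid of triangle FRA ⇒ J = (2, 4/3)
3. G is the centroid of triangle AFE ⇒ G = (1/3, 1/12)
line GJ meets RA at T = (10/3, 7/3)
J = G + t·(T−G) with t = 5/9, so GJ:JT = 5/9:4/9

GJ:JT = 5/4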